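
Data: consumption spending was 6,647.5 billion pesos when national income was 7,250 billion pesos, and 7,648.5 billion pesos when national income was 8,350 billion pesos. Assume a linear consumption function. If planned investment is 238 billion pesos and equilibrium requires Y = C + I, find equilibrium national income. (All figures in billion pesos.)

MPC = (7648.5 − 6647.5)/(8350 − 7250) = 1001/1100 = 0.91
a = 6647.5 − 0.91(7250) = 50
Equilibrium: Y = 50 + 0.91Y + 238
0.09Y = 288, so Y = 288/0.09 = 3200

Y = 3200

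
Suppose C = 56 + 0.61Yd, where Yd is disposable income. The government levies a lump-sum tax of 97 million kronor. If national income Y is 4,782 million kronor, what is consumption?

C = 2913.85

Yd = Y − T = 4782 − 97 = 4685
C = 56 + 0.61(4685) = 56 + 2857.85 = 2913.85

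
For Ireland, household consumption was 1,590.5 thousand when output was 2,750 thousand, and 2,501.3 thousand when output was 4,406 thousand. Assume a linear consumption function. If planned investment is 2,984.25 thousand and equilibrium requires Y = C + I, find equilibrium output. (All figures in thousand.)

MPC = (2501.3 − 1590.5)/(4406 − 2750) = 910.8/1656 = 0.55
a = 1590.5 − 0.55(2750) = 78
Equilibrium: Y = 78 + 0.55Y + 2984.25
0.45Y = 3062.25, so Y = 3062.25/0.45 = 6805

Y = 6805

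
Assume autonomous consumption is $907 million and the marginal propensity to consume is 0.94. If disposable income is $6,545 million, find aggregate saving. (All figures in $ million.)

C = 907 + 0.94(6545) = 907 + 6152.3 = 7059.3
S = Y − C = 6545 − 7059.3 = -514.3

S = -514.3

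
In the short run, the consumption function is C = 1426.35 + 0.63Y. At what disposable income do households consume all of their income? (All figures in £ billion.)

Y = 3855

At break-even, C = Y: 1426.35 + 0.63Y = Y
0.37Y = 1426.35, so Y = 1426.35/0.37 = 3855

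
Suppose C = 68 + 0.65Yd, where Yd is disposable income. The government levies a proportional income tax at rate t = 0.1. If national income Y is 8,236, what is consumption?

Yd = (1 − 0.1)(8236) = 0.9(8236) = 7412.4
C = 68 + 0.65(7412.4) = 68 + 4818.06 = 4886.06

C = 4886.06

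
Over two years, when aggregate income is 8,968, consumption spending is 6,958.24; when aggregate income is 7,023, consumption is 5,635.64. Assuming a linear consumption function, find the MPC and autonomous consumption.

MPC = ΔC/ΔY = (6958.24 − 5635.64)/(8968 − 7023) = 1322.6/1945 = 0.68
a = C − MPC·Y = 5635.64 − 0.68(7023) = 5635.64 − 4775.64 = 860

MPC = 0.68; a = 860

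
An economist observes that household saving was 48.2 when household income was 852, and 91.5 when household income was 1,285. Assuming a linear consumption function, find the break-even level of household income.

Y = 370

MPS = ΔS/ΔY = (91.5 − 48.2)/(1285 − 852) = 43.3/433 = 0.1
MPC = 1 − MPS = 0.9
From S(852) = 48.2: −a + 0.1(852) = 48.2, so a = 85.2 − 48.2 = 37
Break-even (S = 0): Y = a/MPS = 37/0.1 = 370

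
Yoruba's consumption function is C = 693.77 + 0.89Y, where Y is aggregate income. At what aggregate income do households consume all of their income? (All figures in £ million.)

Y = 6307

At break-even, C = Y: 693.77 + 0.89Y = Y
0.11Y = 693.77, so Y = 693.77/0.11 = 6307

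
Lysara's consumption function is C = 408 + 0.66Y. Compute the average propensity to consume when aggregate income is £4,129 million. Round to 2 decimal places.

C = 408 + 0.66(4129) = 3133.14
APC = C/Y = 3133.14/4129 = 0.76

APC = 0.76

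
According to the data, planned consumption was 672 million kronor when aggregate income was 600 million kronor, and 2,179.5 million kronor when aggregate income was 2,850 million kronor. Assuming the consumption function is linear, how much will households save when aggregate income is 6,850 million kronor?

MPC = (2179.5 − 672)/(2850 − 600) = 1507.5/2250 = 0.67
a = 672 − 0.67(600) = 672 − 402 = 270
C = 270 + 0.67(6850) = 4859.5
S = 6850 − 4859.5 = 1990.5

S = 1990.5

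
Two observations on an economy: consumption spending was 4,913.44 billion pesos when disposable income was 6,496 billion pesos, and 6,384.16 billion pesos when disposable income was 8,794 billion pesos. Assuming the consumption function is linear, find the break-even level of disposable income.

Y = 2100

MPC = (6384.16 − 4913.44)/(8794 − 6496) = 1470.72/2298 = 0.64
a = 4913.44 − 0.64(6496) = 4913.44 − 4157.44 = 756
Break-even: Y = a/(1−MPC) = 756/0.36 = 2100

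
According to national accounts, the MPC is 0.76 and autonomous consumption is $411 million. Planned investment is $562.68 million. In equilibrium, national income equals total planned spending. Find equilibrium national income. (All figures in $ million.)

Y = C + I = 411 + 0.76Y + 562.68
Y − 0.76Y = 973.68
0.24Y = 973.68, so Y = 973.68/0.24 = 4057

Y = 4057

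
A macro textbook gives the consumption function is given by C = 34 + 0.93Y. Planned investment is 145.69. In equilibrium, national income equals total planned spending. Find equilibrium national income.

Y = C + I = 34 + 0.93Y + 145.69
Y − 0.93Y = 179.69
0.07Y = 179.69, so Y = 179.69/0.07 = 2567

Y = 2567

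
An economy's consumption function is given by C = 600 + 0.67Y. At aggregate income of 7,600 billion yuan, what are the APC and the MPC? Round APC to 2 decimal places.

MPC = 0.67 (the slope of the consumption function)
C = 600 + 0.67(7600) = 5692, so APC = 5692/7600 = 0.75

APC = 0.75; MPC = 0.67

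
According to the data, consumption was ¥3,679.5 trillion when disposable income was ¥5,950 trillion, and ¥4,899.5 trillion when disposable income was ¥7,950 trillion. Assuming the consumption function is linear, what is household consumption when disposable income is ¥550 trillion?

C = 385.5

MPC = (4899.5 − 3679.5)/(7950 − 5950) = 1220/2000 = 0.61
a = 3679.5 − 0.61(5950) = 3679.5 − 3629.5 = 50
C = 50 + 0.61(550) = 50 + 335.5 = 385.5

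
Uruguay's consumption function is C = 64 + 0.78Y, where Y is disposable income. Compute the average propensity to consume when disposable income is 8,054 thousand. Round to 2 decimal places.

APC = 0.79

C = 64 + 0.78(8054) = 6346.12
APC = C/Y = 6346.12/8054 = 0.79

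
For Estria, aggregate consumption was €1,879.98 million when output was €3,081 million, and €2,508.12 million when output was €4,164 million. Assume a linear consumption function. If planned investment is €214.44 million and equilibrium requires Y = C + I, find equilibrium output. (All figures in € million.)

Y = 732

MPC = (2508.12 − 1879.98)/(4164 − 3081) = 628.14/1083 = 0.58
a = 1879.98 − 0.58(3081) = 93
Equilibrium: Y = 93 + 0.58Y + 214.44
0.42Y = 307.44, so Y = 307.44/0.42 = 732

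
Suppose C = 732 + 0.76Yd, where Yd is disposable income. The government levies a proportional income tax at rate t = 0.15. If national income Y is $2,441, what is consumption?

Yd = (1 − 0.15)(2441) = 0.85(2441) = 2074.85
C = 732 + 0.76(2074.85) = 732 + 1576.886 = 2308.886

C = 2308.886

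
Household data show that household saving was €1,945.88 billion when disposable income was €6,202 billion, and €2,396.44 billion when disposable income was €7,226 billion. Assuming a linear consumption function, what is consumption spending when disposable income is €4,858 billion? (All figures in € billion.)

C = 3503.48

MPS = ΔS/ΔY = (2396.44 − 1945.88)/(7226 − 6202) = 450.56/1024 = 0.44
MPC = 1 − MPS = 0.56
Autonomous saving = 1945.88 − 0.44(6202) = -783, so a = 783
C = 783 + 0.56(4858) = 783 + 2720.48 = 3503.48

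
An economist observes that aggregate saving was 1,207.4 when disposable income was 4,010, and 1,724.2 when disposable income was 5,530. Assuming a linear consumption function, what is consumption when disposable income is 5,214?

C = 3597.24

MPS = ΔS/ΔY = (1724.2 − 1207.4)/(5530 − 4010) = 516.8/1520 = 0.34
MPC = 1 − MPS = 0.66
Autonomous saving = 1207.4 − 0.34(4010) = -156, so a = 156
C = 156 + 0.66(5214) = 156 + 3441.24 = 3597.24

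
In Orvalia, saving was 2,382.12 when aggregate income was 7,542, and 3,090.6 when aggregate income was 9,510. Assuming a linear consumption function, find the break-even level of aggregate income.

MPS = ΔS/ΔY = (3090.6 − 2382.12)/(9510 − 7542) = 708.48/1968 = 0.36
MPC = 1 − MPS = 0.64
From S(7542) = 2382.12: −a + 0.36(7542) = 2382.12, so a = 2715.12 − 2382.12 = 333
Break-even (S = 0): Y = a/MPS = 333/0.36 = 925

Y = 925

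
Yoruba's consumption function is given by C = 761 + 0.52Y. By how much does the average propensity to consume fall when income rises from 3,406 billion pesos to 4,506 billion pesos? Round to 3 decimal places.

ΔAPC = 0.055

At Y = 3406: C = 761 + 0.52(3406) = 2532.12, APC = 2532.12/3406 = 0.7434
At Y = 4506: C = 3104.12, APC = 3104.12/4506 = 0.6889
Fall in APC = 0.7434 − 0.6889 = 0.0545 ≈ 0.055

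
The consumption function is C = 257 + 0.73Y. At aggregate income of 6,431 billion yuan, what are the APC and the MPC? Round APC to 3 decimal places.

APC = 0.770; MPC = 0.73

MPC = 0.73 (the slope of the consumption function)
C = 257 + 0.73(6431) = 4951.63, so APC = 4951.63/6431 = 0.770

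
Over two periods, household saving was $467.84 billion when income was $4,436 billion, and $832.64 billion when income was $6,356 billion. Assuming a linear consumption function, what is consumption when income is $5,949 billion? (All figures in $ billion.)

MPS = ΔS/ΔY = (832.64 − 467.84)/(6356 − 4436) = 364.8/1920 = 0.19
MPC = 1 − MPS = 0.81
Autonomous saving = 467.84 − 0.19(4436) = -375, so a = 375
C = 375 + 0.81(5949) = 375 + 4818.69 = 5193.69

C = 5193.69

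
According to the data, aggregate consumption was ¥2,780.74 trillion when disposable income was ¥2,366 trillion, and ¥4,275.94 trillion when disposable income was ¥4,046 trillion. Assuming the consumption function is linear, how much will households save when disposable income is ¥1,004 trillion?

MPC = (4275.94 − 2780.74)/(4046 − 2366) = 1495.2/1680 = 0.89
a = 2780.74 − 0.89(2366) = 2780.74 − 2105.74 = 675
C = 675 + 0.89(1004) = 1568.56
S = 1004 − 1568.56 = -564.56

S = -564.56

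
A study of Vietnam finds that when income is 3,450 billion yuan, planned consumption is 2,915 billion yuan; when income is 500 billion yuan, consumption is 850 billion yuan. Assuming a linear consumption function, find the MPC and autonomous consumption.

MPC = 0.7; a = 500

MPC = ΔC/ΔY = (2915 − 850)/(3450 − 500) = 2065/2950 = 0.7
a = C − MPC·Y = 850 − 0.7(500) = 850 − 350 = 500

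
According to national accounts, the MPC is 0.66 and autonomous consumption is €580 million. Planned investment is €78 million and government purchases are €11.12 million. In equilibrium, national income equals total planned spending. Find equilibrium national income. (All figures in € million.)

Y = 1968

Y = C + I + G = 580 + 0.66Y + 78 + 11.12
Y − 0.66Y = 669.12
0.34Y = 669.12, so Y = 669.12/0.34 = 1968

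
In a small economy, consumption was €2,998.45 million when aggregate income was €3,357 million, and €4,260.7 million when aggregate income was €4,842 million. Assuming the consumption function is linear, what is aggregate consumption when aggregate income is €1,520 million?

C = 1437

MPC = (4260.7 − 2998.45)/(4842 − 3357) = 1262.25/1485 = 0.85
a = 2998.45 − 0.85(3357) = 2998.45 − 2853.45 = 145
C = 145 + 0.85(1520) = 145 + 1292 = 1437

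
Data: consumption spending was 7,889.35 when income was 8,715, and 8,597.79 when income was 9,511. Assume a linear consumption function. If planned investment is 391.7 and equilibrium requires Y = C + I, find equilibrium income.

Y = 4770

MPC = (8597.79 − 7889.35)/(9511 − 8715) = 708.44/796 = 0.89
a = 7889.35 − 0.89(8715) = 133
Equilibrium: Y = 133 + 0.89Y + 391.7
0.11Y = 524.7, so Y = 524.7/0.11 = 4770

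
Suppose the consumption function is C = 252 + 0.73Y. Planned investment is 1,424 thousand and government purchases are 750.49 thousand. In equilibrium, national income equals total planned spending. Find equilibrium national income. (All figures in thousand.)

Y = 8987

Y = C + I + G = 252 + 0.73Y + 1424 + 750.49
Y − 0.73Y = 2426.49
0.27Y = 2426.49, so Y = 2426.49/0.27 = 8987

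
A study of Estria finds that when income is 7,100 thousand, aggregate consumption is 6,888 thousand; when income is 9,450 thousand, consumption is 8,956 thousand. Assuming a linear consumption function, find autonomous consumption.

MPC = ΔC/ΔY = (8956 − 6888)/(9450 − 7100) = 2068/2350 = 0.88
a = C − MPC·Y = 6888 − 0.88(7100) = 6888 − 6248 = 640

a = 640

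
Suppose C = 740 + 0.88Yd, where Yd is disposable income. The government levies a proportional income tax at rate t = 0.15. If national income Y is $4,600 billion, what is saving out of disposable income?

S = -270.8

Yd = (1 − 0.15)(4600) = 0.85(4600) = 3910
C = 740 + 0.88(3910) = 740 + 3440.8 = 4180.8
S = Yd − C = 3910 − 4180.8 = -270.8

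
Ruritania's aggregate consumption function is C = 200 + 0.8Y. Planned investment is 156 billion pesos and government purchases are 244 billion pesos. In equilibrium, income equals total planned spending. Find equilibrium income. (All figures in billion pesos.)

Y = C + I + G = 200 + 0.8Y + 156 + 244
Y − 0.8Y = 600
0.2Y = 600, so Y = 600/0.2 = 3000

Y = 3000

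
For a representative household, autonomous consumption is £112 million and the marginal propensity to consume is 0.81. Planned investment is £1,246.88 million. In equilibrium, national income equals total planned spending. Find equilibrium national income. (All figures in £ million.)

Y = 7152

Y = C + I = 112 + 0.81Y + 1246.88
Y − 0.81Y = 1358.88
0.19Y = 1358.88, so Y = 1358.88/0.19 = 7152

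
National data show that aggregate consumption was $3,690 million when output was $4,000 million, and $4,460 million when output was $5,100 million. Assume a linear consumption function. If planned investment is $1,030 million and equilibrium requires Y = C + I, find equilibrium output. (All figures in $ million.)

Y = 6400

MPC = (4460 − 3690)/(5100 − 4000) = 770/1100 = 0.7
a = 3690 − 0.7(4000) = 890
Equilibrium: Y = 890 + 0.7Y + 1030
0.3Y = 1920, so Y = 1920/0.3 = 6400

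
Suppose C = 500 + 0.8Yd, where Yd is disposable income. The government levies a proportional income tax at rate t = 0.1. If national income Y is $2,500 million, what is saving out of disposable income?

Yd = (1 − 0.1)(2500) = 0.9(2500) = 2250
C = 500 + 0.8(2250) = 500 + 1800 = 2300
S = Yd − C = 2250 − 2300 = -50

S = -50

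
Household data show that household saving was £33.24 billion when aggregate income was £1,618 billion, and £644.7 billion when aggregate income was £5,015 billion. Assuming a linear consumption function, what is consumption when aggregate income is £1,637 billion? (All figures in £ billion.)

MPS = ΔS/ΔY = (644.7 − 33.24)/(5015 − 1618) = 611.46/3397 = 0.18
MPC = 1 − MPS = 0.82
Autonomous saving = 33.24 − 0.18(1618) = -258, so a = 258
C = 258 + 0.82(1637) = 258 + 1342.34 = 1600.34

C = 1600.34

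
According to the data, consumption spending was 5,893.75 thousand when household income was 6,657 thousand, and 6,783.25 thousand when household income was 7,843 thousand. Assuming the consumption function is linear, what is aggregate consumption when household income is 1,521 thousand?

MPC = (6783.25 − 5893.75)/(7843 − 6657) = 889.5/1186 = 0.75
a = 5893.75 − 0.75(6657) = 5893.75 − 4992.75 = 901
C = 901 + 0.75(1521) = 901 + 1140.75 = 2041.75

C = 2041.75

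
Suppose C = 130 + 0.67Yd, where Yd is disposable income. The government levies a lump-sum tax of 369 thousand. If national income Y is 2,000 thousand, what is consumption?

Yd = Y − T = 2000 − 369 = 1631
C = 130 + 0.67(1631) = 130 + 1092.77 = 1222.77

C = 1222.77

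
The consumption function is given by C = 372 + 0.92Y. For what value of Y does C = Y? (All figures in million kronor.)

At break-even, C = Y: 372 + 0.92Y = Y
0.08Y = 372, so Y = 372/0.08 = 4650

Y = 4650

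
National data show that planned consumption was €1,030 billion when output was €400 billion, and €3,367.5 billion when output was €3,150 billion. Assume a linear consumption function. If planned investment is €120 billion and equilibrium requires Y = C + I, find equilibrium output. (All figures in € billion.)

MPC = (3367.5 − 1030)/(3150 − 400) = 2337.5/2750 = 0.85
a = 1030 − 0.85(400) = 690
Equilibrium: Y = 690 + 0.85Y + 120
0.15Y = 810, so Y = 810/0.15 = 5400

Y = 5400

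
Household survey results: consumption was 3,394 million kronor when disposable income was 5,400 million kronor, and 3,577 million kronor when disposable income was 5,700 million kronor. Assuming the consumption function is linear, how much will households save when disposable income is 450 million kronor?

MPC = (3577 − 3394)/(5700 − 5400) = 183/300 = 0.61
a = 3394 − 0.61(5400) = 3394 − 3294 = 100
C = 100 + 0.61(450) = 374.5
S = 450 − 374.5 = 75.5

S = 75.5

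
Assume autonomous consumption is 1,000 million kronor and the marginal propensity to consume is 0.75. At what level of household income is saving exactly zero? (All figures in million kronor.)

At break-even, C = Y: 1000 + 0.75Y = Y
0.25Y = 1000, so Y = 1000/0.25 = 4000

Y = 4000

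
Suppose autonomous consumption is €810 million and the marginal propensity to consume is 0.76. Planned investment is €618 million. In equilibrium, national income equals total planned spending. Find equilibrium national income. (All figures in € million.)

Y = 5950

Y = C + I = 810 + 0.76Y + 618
Y − 0.76Y = 1428
0.24Y = 1428, so Y = 1428/0.24 = 5950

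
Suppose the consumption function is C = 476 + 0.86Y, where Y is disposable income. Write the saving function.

S = Y − C = Y − (476 + 0.86Y) = -476 + (1 − 0.86)Y

S = -476 + 0.14Y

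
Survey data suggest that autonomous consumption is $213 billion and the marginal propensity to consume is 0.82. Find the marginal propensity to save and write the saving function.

MPS = 1 − MPC = 1 − 0.82 = 0.18
S = Y − C = -213 + 0.18Y

MPS = 0.18; S = -213 + 0.18Y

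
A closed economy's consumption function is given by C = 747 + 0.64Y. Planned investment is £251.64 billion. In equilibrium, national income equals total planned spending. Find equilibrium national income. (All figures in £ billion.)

Y = C + I = 747 + 0.64Y + 251.64
Y − 0.64Y = 998.64
0.36Y = 998.64, so Y = 998.64/0.36 = 2774

Y = 2774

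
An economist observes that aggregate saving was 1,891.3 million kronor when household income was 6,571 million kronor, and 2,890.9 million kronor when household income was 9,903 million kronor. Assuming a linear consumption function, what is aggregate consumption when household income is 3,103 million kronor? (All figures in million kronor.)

C = 2252.1

MPS = ΔS/ΔY = (2890.9 − 1891.3)/(9903 − 6571) = 999.6/3332 = 0.3
MPC = 1 − MPS = 0.7
Autonomous saving = 1891.3 − 0.3(6571) = -80, so a = 80
C = 80 + 0.7(3103) = 80 + 2172.1 = 2252.1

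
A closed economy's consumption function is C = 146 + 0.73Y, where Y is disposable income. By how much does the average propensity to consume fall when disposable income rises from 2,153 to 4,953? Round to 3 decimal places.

At Y = 2153: C = 146 + 0.73(2153) = 1717.69, APC = 1717.69/2153 = 0.7978
At Y = 4953: C = 3761.69, APC = 3761.69/4953 = 0.7595
Fall in APC = 0.7978 − 0.7595 = 0.0383 ≈ 0.038

ΔAPC = 0.038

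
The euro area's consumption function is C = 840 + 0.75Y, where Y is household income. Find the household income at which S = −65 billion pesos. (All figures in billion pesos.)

Y = 3100

S = Y − C = -840 + 0.25Y
-840 + 0.25Y = -65, so 0.25Y = 775 and Y = 3100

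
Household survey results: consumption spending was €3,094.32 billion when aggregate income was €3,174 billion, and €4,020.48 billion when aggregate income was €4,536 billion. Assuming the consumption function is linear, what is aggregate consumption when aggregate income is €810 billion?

MPC = (4020.48 − 3094.32)/(4536 − 3174) = 926.16/1362 = 0.68
a = 3094.32 − 0.68(3174) = 3094.32 − 2158.32 = 936
C = 936 + 0.68(810) = 936 + 550.8 = 1486.8

C = 1486.8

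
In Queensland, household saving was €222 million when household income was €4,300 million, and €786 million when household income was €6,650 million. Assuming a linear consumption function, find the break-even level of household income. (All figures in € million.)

Y = 3375

MPS = ΔS/ΔY = (786 − 222)/(6650 − 4300) = 564/2350 = 0.24
MPC = 1 − MPS = 0.76
From S(4300) = 222: −a + 0.24(4300) = 222, so a = 1032 − 222 = 810
Break-even (S = 0): Y = a/MPS = 810/0.24 = 3375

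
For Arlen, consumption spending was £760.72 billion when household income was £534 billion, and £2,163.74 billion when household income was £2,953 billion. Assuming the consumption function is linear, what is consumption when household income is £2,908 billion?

MPC = (2163.74 − 760.72)/(2953 − 534) = 1403.02/2419 = 0.58
a = 760.72 − 0.58(534) = 760.72 − 309.72 = 451
C = 451 + 0.58(2908) = 451 + 1686.64 = 2137.64

C = 2137.64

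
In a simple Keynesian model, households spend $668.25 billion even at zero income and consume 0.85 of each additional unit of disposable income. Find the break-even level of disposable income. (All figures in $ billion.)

At break-even, C = Y: 668.25 + 0.85Y = Y
0.15Y = 668.25, so Y = 668.25/0.15 = 4455

Y = 4455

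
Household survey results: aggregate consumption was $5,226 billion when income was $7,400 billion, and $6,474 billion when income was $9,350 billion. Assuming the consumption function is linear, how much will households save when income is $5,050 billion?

S = 1328

MPC = (6474 − 5226)/(9350 − 7400) = 1248/1950 = 0.64
a = 5226 − 0.64(7400) = 5226 − 4736 = 490
C = 490 + 0.64(5050) = 3722
S = 5050 − 3722 = 1328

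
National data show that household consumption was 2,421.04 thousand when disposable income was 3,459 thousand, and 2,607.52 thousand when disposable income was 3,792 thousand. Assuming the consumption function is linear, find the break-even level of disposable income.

Y = 1100

MPC = (2607.52 − 2421.04)/(3792 − 3459) = 186.48/333 = 0.56
a = 2421.04 − 0.56(3459) = 2421.04 − 1937.04 = 484
Break-even: Y = a/(1−MPC) = 484/0.44 = 1100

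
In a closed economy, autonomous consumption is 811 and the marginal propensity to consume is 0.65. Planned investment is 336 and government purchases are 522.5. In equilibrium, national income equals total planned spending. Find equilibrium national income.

Y = C + I + G = 811 + 0.65Y + 336 + 522.5
Y − 0.65Y = 1669.5
0.35Y = 1669.5, so Y = 1669.5/0.35 = 4770

Y = 4770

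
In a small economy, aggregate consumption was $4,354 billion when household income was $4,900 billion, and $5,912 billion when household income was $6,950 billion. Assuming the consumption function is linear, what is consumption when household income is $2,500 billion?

MPC = (5912 − 4354)/(6950 − 4900) = 1558/2050 = 0.76
a = 4354 − 0.76(4900) = 4354 − 3724 = 630
C = 630 + 0.76(2500) = 630 + 1900 = 2530

C = 2530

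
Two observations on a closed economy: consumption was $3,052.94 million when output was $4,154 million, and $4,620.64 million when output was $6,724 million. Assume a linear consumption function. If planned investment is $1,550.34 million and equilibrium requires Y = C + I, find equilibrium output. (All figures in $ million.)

Y = 5306

MPC = (4620.64 − 3052.94)/(6724 − 4154) = 1567.7/2570 = 0.61
a = 3052.94 − 0.61(4154) = 519
Equilibrium: Y = 519 + 0.61Y + 1550.34
0.39Y = 2069.34, so Y = 2069.34/0.39 = 5306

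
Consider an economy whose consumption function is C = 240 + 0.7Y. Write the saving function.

S = Y − C = Y − (240 + 0.7Y) = -240 + (1 − 0.7)Y

S = -240 + 0.3Y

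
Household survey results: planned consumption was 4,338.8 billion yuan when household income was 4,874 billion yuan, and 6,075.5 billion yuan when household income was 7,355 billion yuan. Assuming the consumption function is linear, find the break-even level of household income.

MPC = (6075.5 − 4338.8)/(7355 − 4874) = 1736.7/2481 = 0.7
a = 4338.8 − 0.7(4874) = 4338.8 − 3411.8 = 927
Break-even: Y = a/(1−MPC) = 927/0.3 = 3090

Y = 3090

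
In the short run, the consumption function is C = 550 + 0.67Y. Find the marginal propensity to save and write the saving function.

MPS = 1 − MPC = 1 − 0.67 = 0.33
S = Y − C = -550 + 0.33Y

MPS = 0.33; S = -550 + 0.33Y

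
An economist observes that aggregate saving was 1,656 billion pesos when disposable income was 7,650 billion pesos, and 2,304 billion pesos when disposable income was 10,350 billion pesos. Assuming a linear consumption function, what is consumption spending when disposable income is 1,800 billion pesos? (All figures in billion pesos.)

C = 1548

MPS = ΔS/ΔY = (2304 − 1656)/(10350 − 7650) = 648/2700 = 0.24
MPC = 1 − MPS = 0.76
Autonomous saving = 1656 − 0.24(7650) = -180, so a = 180
C = 180 + 0.76(1800) = 180 + 1368 = 1548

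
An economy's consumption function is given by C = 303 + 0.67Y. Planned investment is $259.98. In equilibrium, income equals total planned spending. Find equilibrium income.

Y = C + I = 303 + 0.67Y + 259.98
Y − 0.67Y = 562.98
0.33Y = 562.98, so Y = 562.98/0.33 = 1706

Y = 1706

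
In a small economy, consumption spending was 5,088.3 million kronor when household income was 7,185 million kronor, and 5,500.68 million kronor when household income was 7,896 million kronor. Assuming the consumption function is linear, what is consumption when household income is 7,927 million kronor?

MPC = (5500.68 − 5088.3)/(7896 − 7185) = 412.38/711 = 0.58
a = 5088.3 − 0.58(7185) = 5088.3 − 4167.3 = 921
C = 921 + 0.58(7927) = 921 + 4597.66 = 5518.66

C = 5518.66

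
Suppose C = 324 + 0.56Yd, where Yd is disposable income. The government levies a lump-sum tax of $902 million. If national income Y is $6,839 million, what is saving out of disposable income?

Yd = Y − T = 6839 − 902 = 5937
C = 324 + 0.56(5937) = 324 + 3324.72 = 3648.72
S = Yd − C = 5937 − 3648.72 = 2288.28

S = 2288.28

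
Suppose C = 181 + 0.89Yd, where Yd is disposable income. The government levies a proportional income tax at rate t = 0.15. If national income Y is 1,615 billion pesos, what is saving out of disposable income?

S = -29.9975

Yd = (1 − 0.15)(1615) = 0.85(1615) = 1372.75
C = 181 + 0.89(1372.75) = 181 + 1221.7475 = 1402.7475
S = Yd − C = 1372.75 − 1402.7475 = -29.9975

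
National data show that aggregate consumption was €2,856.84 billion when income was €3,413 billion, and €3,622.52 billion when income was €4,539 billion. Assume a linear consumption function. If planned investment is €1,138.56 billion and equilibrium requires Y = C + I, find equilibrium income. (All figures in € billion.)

Y = 5233

MPC = (3622.52 − 2856.84)/(4539 − 3413) = 765.68/1126 = 0.68
a = 2856.84 − 0.68(3413) = 536
Equilibrium: Y = 536 + 0.68Y + 1138.56
0.32Y = 1674.56, so Y = 1674.56/0.32 = 5233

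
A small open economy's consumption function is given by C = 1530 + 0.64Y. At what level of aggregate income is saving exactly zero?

At break-even, C = Y: 1530 + 0.64Y = Y
0.36Y = 1530, so Y = 1530/0.36 = 4250

Y = 4250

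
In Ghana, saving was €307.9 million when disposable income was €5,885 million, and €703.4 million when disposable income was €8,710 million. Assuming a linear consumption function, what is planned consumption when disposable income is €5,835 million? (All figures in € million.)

C = 5534.1

MPS = ΔS/ΔY = (703.4 − 307.9)/(8710 − 5885) = 395.5/2825 = 0.14
MPC = 1 − MPS = 0.86
Autonomous saving = 307.9 − 0.14(5885) = -516, so a = 516
C = 516 + 0.86(5835) = 516 + 5018.1 = 5534.1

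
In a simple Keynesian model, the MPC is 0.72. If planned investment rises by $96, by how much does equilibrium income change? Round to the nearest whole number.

ΔY ≈ 343

The multiplier is 1/(1 − MPC) = 1/0.28.
ΔY = 96/0.28 = 342.86 ≈ 343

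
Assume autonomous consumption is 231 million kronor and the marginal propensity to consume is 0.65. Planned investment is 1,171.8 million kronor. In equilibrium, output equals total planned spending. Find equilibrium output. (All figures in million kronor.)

Y = C + I = 231 + 0.65Y + 1171.8
Y − 0.65Y = 1402.8
0.35Y = 1402.8, so Y = 1402.8/0.35 = 4008

Y = 4008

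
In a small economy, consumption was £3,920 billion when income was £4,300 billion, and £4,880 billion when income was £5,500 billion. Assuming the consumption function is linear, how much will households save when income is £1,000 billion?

S = -280

MPC = (4880 − 3920)/(5500 − 4300) = 960/1200 = 0.8
a = 3920 − 0.8(4300) = 3920 − 3440 = 480
C = 480 + 0.8(1000) = 1280
S = 1000 − 1280 = -280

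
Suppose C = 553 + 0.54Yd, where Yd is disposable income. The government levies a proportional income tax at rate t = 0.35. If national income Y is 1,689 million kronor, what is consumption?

C = 1145.839

Yd = (1 − 0.35)(1689) = 0.65(1689) = 1097.85
C = 553 + 0.54(1097.85) = 553 + 592.839 = 1145.839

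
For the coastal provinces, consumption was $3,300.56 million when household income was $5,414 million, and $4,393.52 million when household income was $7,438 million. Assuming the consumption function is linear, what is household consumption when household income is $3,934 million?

MPC = (4393.52 − 3300.56)/(7438 − 5414) = 1092.96/2024 = 0.54
a = 3300.56 − 0.54(5414) = 3300.56 − 2923.56 = 377
C = 377 + 0.54(3934) = 377 + 2124.36 = 2501.36

C = 2501.36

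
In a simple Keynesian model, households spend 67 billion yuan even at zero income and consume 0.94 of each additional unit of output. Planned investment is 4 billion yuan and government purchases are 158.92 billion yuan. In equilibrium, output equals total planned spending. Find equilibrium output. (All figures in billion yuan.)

Y = C + I + G = 67 + 0.94Y + 4 + 158.92
Y − 0.94Y = 229.92
0.06Y = 229.92, so Y = 229.92/0.06 = 3832

Y = 3832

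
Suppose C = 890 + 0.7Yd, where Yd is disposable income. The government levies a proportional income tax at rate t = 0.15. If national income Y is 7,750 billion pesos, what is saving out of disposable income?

Yd = (1 − 0.15)(7750) = 0.85(7750) = 6587.5
C = 890 + 0.7(6587.5) = 890 + 4611.25 = 5501.25
S = Yd − C = 6587.5 − 5501.25 = 1086.25

S = 1086.25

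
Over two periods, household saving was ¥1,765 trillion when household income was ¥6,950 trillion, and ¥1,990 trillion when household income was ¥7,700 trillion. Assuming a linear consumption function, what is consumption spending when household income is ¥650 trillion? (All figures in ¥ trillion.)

MPS = ΔS/ΔY = (1990 − 1765)/(7700 − 6950) = 225/750 = 0.3
MPC = 1 − MPS = 0.7
Autonomous saving = 1765 − 0.3(6950) = -320, so a = 320
C = 320 + 0.7(650) = 320 + 455 = 775

C = 775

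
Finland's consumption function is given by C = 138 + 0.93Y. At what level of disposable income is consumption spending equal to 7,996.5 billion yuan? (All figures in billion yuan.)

138 + 0.93Y = 7996.5
0.93Y = 7858.5, so Y = 7858.5/0.93 = 8450

Y = 8450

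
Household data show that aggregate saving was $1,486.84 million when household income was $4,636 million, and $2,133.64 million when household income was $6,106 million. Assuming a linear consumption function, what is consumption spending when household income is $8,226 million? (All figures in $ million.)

MPS = ΔS/ΔY = (2133.64 − 1486.84)/(6106 − 4636) = 646.8/1470 = 0.44
MPC = 1 − MPS = 0.56
Autonomous saving = 1486.84 − 0.44(4636) = -553, so a = 553
C = 553 + 0.56(8226) = 553 + 4606.56 = 5159.56

C = 5159.56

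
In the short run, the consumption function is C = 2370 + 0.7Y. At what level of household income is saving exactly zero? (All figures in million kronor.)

At break-even, C = Y: 2370 + 0.7Y = Y
0.3Y = 2370, so Y = 2370/0.3 = 7900

Y = 7900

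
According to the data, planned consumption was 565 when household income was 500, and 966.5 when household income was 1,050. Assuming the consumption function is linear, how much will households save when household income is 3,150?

S = 650.5

MPC = (966.5 − 565)/(1050 − 500) = 401.5/550 = 0.73
a = 565 − 0.73(500) = 565 − 365 = 200
C = 200 + 0.73(3150) = 2499.5
S = 3150 − 2499.5 = 650.5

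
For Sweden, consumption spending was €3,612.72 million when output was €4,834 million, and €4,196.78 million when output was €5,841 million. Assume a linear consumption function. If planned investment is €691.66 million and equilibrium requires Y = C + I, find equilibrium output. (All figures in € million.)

Y = 3573

MPC = (4196.78 − 3612.72)/(5841 − 4834) = 584.06/1007 = 0.58
a = 3612.72 − 0.58(4834) = 809
Equilibrium: Y = 809 + 0.58Y + 691.66
0.42Y = 1500.66, so Y = 1500.66/0.42 = 3573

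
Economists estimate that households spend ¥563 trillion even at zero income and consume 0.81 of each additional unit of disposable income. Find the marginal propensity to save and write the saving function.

MPS = 1 − MPC = 1 − 0.81 = 0.19
S = Y − C = -563 + 0.19Y

MPS = 0.19; S = -563 + 0.19Y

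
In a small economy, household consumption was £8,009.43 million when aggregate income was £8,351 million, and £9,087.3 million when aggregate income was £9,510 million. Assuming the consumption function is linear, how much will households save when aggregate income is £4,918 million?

S = 101.26

MPC = (9087.3 − 8009.43)/(9510 − 8351) = 1077.87/1159 = 0.93
a = 8009.43 − 0.93(8351) = 8009.43 − 7766.43 = 243
C = 243 + 0.93(4918) = 4816.74
S = 4918 − 4816.74 = 101.26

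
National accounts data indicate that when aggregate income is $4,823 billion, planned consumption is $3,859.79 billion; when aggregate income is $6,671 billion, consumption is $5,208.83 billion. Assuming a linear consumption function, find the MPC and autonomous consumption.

MPC = 0.73; a = 339

MPC = ΔC/ΔY = (5208.83 − 3859.79)/(6671 − 4823) = 1349.04/1848 = 0.73
a = C − MPC·Y = 3859.79 − 0.73(4823) = 3859.79 − 3520.79 = 339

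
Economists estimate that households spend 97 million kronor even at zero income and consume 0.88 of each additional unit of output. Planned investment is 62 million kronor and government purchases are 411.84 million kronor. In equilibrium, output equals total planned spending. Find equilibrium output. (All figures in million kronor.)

Y = 4757

Y = C + I + G = 97 + 0.88Y + 62 + 411.84
Y − 0.88Y = 570.84
0.12Y = 570.84, so Y = 570.84/0.12 = 4757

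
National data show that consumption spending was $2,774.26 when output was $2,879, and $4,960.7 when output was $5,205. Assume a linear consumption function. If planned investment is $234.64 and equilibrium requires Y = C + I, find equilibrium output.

Y = 5044

MPC = (4960.7 − 2774.26)/(5205 − 2879) = 2186.44/2326 = 0.94
a = 2774.26 − 0.94(2879) = 68
Equilibrium: Y = 68 + 0.94Y + 234.64
0.06Y = 302.64, so Y = 302.64/0.06 = 5044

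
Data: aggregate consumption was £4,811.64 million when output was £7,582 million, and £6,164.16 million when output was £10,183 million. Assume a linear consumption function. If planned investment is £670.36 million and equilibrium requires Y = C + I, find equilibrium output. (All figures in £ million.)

Y = 3207

MPC = (6164.16 − 4811.64)/(10183 − 7582) = 1352.52/2601 = 0.52
a = 4811.64 − 0.52(7582) = 869
Equilibrium: Y = 869 + 0.52Y + 670.36
0.48Y = 1539.36, so Y = 1539.36/0.48 = 3207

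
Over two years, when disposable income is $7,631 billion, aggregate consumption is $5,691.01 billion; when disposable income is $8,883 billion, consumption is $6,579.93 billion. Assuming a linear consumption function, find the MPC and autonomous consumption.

MPC = 0.71; a = 273

MPC = ΔC/ΔY = (6579.93 − 5691.01)/(8883 − 7631) = 888.92/1252 = 0.71
a = C − MPC·Y = 5691.01 − 0.71(7631) = 5691.01 − 5418.01 = 273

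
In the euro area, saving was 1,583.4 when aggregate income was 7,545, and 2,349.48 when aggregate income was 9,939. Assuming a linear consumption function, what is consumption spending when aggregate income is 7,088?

C = 5650.84

MPS = ΔS/ΔY = (2349.48 − 1583.4)/(9939 − 7545) = 766.08/2394 = 0.32
MPC = 1 − MPS = 0.68
Autonomous saving = 1583.4 − 0.32(7545) = -831, so a = 831
C = 831 + 0.68(7088) = 831 + 4819.84 = 5650.84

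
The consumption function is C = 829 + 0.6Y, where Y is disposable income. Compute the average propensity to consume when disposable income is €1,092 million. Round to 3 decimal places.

APC = 1.359

C = 829 + 0.6(1092) = 1484.2
APC = C/Y = 1484.2/1092 = 1.359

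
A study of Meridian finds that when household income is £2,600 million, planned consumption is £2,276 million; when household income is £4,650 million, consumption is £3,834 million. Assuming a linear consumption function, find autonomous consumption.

a = 300

MPC = ΔC/ΔY = (3834 − 2276)/(4650 − 2600) = 1558/2050 = 0.76
a = C − MPC·Y = 2276 − 0.76(2600) = 2276 − 1976 = 300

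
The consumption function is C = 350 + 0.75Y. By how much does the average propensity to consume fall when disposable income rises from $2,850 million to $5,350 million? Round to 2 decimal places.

At Y = 2850: C = 350 + 0.75(2850) = 2487.5, APC = 2487.5/2850 = 0.873
At Y = 5350: C = 4362.5, APC = 4362.5/5350 = 0.815
Fall in APC = 0.873 − 0.815 = 0.058 ≈ 0.06

ΔAPC = 0.06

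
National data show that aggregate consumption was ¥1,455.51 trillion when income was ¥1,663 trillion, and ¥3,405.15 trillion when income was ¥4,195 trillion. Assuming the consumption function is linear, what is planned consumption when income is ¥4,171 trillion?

MPC = (3405.15 − 1455.51)/(4195 − 1663) = 1949.64/2532 = 0.77
a = 1455.51 − 0.77(1663) = 1455.51 − 1280.51 = 175
C = 175 + 0.77(4171) = 175 + 3211.67 = 3386.67

C = 3386.67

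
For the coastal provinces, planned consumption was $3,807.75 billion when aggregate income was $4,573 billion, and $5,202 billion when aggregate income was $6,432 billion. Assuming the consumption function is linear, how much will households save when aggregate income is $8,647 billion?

S = 1783.75

MPC = (5202 − 3807.75)/(6432 − 4573) = 1394.25/1859 = 0.75
a = 3807.75 − 0.75(4573) = 3807.75 − 3429.75 = 378
C = 378 + 0.75(8647) = 6863.25
S = 8647 − 6863.25 = 1783.75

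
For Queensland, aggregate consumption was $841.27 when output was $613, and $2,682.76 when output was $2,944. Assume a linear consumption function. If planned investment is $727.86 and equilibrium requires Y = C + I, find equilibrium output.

MPC = (2682.76 − 841.27)/(2944 − 613) = 1841.49/2331 = 0.79
a = 841.27 − 0.79(613) = 357
Equilibrium: Y = 357 + 0.79Y + 727.86
0.21Y = 1084.86, so Y = 1084.86/0.21 = 5166

Y = 5166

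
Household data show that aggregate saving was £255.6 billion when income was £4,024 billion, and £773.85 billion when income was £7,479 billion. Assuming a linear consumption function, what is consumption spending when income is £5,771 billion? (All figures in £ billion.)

MPS = ΔS/ΔY = (773.85 − 255.6)/(7479 − 4024) = 518.25/3455 = 0.15
MPC = 1 − MPS = 0.85
Autonomous saving = 255.6 − 0.15(4024) = -348, so a = 348
C = 348 + 0.85(5771) = 348 + 4905.35 = 5253.35

C = 5253.35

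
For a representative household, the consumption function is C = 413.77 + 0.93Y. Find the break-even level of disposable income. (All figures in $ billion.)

At break-even, C = Y: 413.77 + 0.93Y = Y
0.07Y = 413.77, so Y = 413.77/0.07 = 5911

Y = 5911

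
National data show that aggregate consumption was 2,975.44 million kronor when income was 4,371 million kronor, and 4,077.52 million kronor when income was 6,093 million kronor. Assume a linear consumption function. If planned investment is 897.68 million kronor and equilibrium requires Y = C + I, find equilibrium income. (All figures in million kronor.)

MPC = (4077.52 − 2975.44)/(6093 − 4371) = 1102.08/1722 = 0.64
a = 2975.44 − 0.64(4371) = 178
Equilibrium: Y = 178 + 0.64Y + 897.68
0.36Y = 1075.68, so Y = 1075.68/0.36 = 2988

Y = 2988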